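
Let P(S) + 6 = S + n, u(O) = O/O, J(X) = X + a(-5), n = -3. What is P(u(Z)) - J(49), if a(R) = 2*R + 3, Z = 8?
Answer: -50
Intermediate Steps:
a(R) = 3 + 2*R
J(X) = -7 + X (J(X) = X + (3 + 2*(-5)) = X + (3 - 10) = X - 7 = -7 + X)
u(O) = 1
P(S) = -9 + S (P(S) = -6 + (S - 3) = -6 + (-3 + S) = -9 + S)
P(u(Z)) - J(49) = (-9 + 1) - (-7 + 49) = -8 - 1*42 = -8 - 42 = -50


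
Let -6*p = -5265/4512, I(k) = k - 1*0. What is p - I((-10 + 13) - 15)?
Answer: 36681/3008 ≈ 12.194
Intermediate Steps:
I(k) = k (I(k) = k + 0 = k)
p = 585/3008 (p = -(-1755)/(2*4512) = -⅙*(-1755/1504) = 585/3008 ≈ 0.19448)
p - I((-10 + 13) - 15) = 585/3008 - ((-10 + 13) - 15) = 585/3008 - (3 - 15) = 585/3008 - 1*(-12) = 585/3008 + 12 = 36681/3008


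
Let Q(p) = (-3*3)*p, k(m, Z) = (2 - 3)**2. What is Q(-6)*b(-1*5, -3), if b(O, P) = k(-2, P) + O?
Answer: -216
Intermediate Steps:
k(m, Z) = 1 (k(m, Z) = (-1)**2 = 1)
Q(p) = -9*p
b(O, P) = 1 + O
Q(-6)*b(-1*5, -3) = (-9*(-6))*(1 - 1*5) = 54*(1 - 5) = 54*(-4) = -216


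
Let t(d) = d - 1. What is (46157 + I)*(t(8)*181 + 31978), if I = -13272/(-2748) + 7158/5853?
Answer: 685667569812235/446779 ≈ 1.5347e+9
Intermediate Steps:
t(d) = -1 + d
I = 2704200/446779 (I = -13272*(-1/2748) + 7158*(1/5853) = 1106/229 + 2386/1951 = 2704200/446779 ≈ 6.0527)
(46157 + I)*(t(8)*181 + 31978) = (46157 + 2704200/446779)*((-1 + 8)*181 + 31978) = 20624682503*(7*181 + 31978)/446779 = 20624682503*(1267 + 31978)/446779 = (20624682503/446779)*33245 = 685667569812235/446779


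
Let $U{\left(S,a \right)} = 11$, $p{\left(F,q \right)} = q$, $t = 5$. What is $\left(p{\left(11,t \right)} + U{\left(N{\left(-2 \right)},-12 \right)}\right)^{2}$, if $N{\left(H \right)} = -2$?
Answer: $256$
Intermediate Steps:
$\left(p{\left(11,t \right)} + U{\left(N{\left(-2 \right)},-12 \right)}\right)^{2} = \left(5 + 11\right)^{2} = 16^{2} = 256$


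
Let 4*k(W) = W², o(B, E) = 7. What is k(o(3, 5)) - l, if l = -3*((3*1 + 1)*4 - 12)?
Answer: 97/4 ≈ 24.250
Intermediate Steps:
k(W) = W²/4
l = -12 (l = -3*((3 + 1)*4 - 12) = -3*(4*4 - 12) = -3*(16 - 12) = -3*4 = -12)
k(o(3, 5)) - l = (¼)*7² - 1*(-12) = (¼)*49 + 12 = 49/4 + 12 = 97/4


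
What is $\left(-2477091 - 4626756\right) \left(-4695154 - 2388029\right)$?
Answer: $50317848305001$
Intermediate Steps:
$\left(-2477091 - 4626756\right) \left(-4695154 - 2388029\right) = \left(-7103847\right) \left(-7083183\right) = 50317848305001$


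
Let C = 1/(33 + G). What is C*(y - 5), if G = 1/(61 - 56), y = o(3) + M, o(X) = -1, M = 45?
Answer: 195/166 ≈ 1.1747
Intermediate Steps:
y = 44 (y = -1 + 45 = 44)
G = ⅕ (G = 1/5 = ⅕ ≈ 0.20000)
C = 5/166 (C = 1/(33 + ⅕) = 1/(166/5) = 5/166 ≈ 0.030120)
C*(y - 5) = 5*(44 - 5)/166 = (5/166)*39 = 195/166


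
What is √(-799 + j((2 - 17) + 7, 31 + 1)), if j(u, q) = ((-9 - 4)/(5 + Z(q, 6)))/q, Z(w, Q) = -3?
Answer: I*√51149/8 ≈ 28.27*I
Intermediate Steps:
j(u, q) = -13/(2*q) (j(u, q) = ((-9 - 4)/(5 - 3))/q = (-13/2)/q = (-13*½)/q = -13/(2*q))
√(-799 + j((2 - 17) + 7, 31 + 1)) = √(-799 - 13/(2*(31 + 1))) = √(-799 - 13/2/32) = √(-799 - 13/2*1/32) = √(-799 - 13/64) = √(-51149/64) = I*√51149/8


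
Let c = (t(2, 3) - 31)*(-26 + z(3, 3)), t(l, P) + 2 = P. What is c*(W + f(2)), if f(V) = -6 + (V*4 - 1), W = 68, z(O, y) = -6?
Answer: 66240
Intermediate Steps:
t(l, P) = -2 + P
f(V) = -7 + 4*V (f(V) = -6 + (4*V - 1) = -6 + (-1 + 4*V) = -7 + 4*V)
c = 960 (c = ((-2 + 3) - 31)*(-26 - 6) = (1 - 31)*(-32) = -30*(-32) = 960)
c*(W + f(2)) = 960*(68 + (-7 + 4*2)) = 960*(68 + (-7 + 8)) = 960*(68 + 1) = 960*69 = 66240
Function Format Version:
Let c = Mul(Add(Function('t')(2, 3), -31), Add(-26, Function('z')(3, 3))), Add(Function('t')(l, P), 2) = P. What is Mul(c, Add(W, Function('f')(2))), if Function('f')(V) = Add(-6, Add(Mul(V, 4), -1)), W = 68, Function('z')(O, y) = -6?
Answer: 66240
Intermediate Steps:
Function('t')(l, P) = Add(-2, P)
Function('f')(V) = Add(-7, Mul(4, V)) (Function('f')(V) = Add(-6, Add(Mul(4, V), -1)) = Add(-6, Add(-1, Mul(4, V))) = Add(-7, Mul(4, V)))
c = 960 (c = Mul(Add(Add(-2, 3), -31), Add(-26, -6)) = Mul(Add(1, -31), -32) = Mul(-30, -32) = 960)
Mul(c, Add(W, Function('f')(2))) = Mul(960, Add(68, Add(-7, Mul(4, 2)))) = Mul(960, Add(68, Add(-7, 8))) = Mul(960, Add(68, 1)) = Mul(960, 69) = 66240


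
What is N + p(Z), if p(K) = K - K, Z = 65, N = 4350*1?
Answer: 4350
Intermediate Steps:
N = 4350
p(K) = 0
N + p(Z) = 4350 + 0 = 4350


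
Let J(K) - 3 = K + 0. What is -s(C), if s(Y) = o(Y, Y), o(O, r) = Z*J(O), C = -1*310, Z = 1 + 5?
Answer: 1842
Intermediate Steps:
J(K) = 3 + K (J(K) = 3 + (K + 0) = 3 + K)
Z = 6
C = -310
o(O, r) = 18 + 6*O (o(O, r) = 6*(3 + O) = 18 + 6*O)
s(Y) = 18 + 6*Y
-s(C) = -(18 + 6*(-310)) = -(18 - 1860) = -1*(-1842) = 1842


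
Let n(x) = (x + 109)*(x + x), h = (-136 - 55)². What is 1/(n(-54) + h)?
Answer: 1/30541 ≈ 3.2743e-5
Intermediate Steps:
h = 36481 (h = (-191)² = 36481)
n(x) = 2*x*(109 + x) (n(x) = (109 + x)*(2*x) = 2*x*(109 + x))
1/(n(-54) + h) = 1/(2*(-54)*(109 - 54) + 36481) = 1/(2*(-54)*55 + 36481) = 1/(-5940 + 36481) = 1/30541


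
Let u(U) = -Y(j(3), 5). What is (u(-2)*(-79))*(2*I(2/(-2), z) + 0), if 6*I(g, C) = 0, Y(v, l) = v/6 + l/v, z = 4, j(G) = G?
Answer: 0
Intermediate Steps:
Y(v, l) = v/6 + l/v (Y(v, l) = v*(⅙) + l/v = v/6 + l/v)
I(g, C) = 0 (I(g, C) = (⅙)*0 = 0)
u(U) = -13/6 (u(U) = -((⅙)*3 + 5/3) = -(½ + 5*(⅓)) = -(½ + 5/3) = -1*13/6 = -13/6)
(u(-2)*(-79))*(2*I(2/(-2), z) + 0) = (-13/6*(-79))*(2*0 + 0) = 1027*(0 + 0)/6 = (1027/6)*0 = 0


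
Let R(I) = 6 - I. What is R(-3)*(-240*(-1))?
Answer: 2160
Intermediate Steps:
R(-3)*(-240*(-1)) = (6 - 1*(-3))*(-240*(-1)) = (6 + 3)*240 = 9*240 = 2160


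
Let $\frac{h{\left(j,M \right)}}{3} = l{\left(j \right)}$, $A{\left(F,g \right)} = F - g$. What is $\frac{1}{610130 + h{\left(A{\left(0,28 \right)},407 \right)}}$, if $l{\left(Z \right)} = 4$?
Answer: $\frac{1}{610142} \approx 1.639 \cdot 10^{-6}$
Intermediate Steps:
$h{\left(j,M \right)} = 12$ ($h{\left(j,M \right)} = 3 \cdot 4 = 12$)
$\frac{1}{610130 + h{\left(A{\left(0,28 \right)},407 \right)}} = \frac{1}{610130 + 12} = \frac{1}{610142}$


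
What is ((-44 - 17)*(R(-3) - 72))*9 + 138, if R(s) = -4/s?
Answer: 38934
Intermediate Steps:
((-44 - 17)*(R(-3) - 72))*9 + 138 = ((-44 - 17)*(-4/(-3) - 72))*9 + 138 = -61*(-4*(-1/3) - 72)*9 + 138 = -61*(4/3 - 72)*9 + 138 = -61*(-212/3)*9 + 138 = (12932/3)*9 + 138 = 38796 + 138 = 38934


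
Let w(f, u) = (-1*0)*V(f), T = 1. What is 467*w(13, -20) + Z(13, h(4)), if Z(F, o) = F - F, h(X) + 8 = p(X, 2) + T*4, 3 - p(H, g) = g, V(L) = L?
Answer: 0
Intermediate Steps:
p(H, g) = 3 - g
h(X) = -3 (h(X) = -8 + ((3 - 1*2) + 1*4) = -8 + ((3 - 2) + 4) = -8 + (1 + 4) = -8 + 5 = -3)
w(f, u) = 0 (w(f, u) = (-1*0)*f = 0*f = 0)
Z(F, o) = 0
467*w(13, -20) + Z(13, h(4)) = 467*0 + 0 = 0 + 0 = 0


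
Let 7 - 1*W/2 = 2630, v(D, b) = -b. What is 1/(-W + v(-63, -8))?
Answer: 1/5254 ≈ 0.00019033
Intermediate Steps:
W = -5246 (W = 14 - 2*2630 = 14 - 5260 = -5246)
1/(-W + v(-63, -8)) = 1/(-1*(-5246) - 1*(-8)) = 1/(5246 + 8) = 1/5254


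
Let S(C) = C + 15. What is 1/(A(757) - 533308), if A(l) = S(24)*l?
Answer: -1/503785 ≈ -1.9850e-6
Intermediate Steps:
S(C) = 15 + C
A(l) = 39*l (A(l) = (15 + 24)*l = 39*l)
1/(A(757) - 533308) = 1/(39*757 - 533308) = 1/(29523 - 533308) = 1/(-503785) = -1/503785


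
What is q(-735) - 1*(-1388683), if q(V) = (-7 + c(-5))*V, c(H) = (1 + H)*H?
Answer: 1379128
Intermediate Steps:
c(H) = H*(1 + H)
q(V) = 13*V (q(V) = (-7 - 5*(1 - 5))*V = (-7 - 5*(-4))*V = (-7 + 20)*V = 13*V)
q(-735) - 1*(-1388683) = 13*(-735) - 1*(-1388683) = -9555 + 1388683 = 1379128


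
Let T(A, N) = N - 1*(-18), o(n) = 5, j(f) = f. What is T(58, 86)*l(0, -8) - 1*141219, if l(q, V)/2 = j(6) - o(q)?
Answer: -141011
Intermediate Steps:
T(A, N) = 18 + N (T(A, N) = N + 18 = 18 + N)
l(q, V) = 2 (l(q, V) = 2*(6 - 1*5) = 2*(6 - 5) = 2*1 = 2)
T(58, 86)*l(0, -8) - 1*141219 = (18 + 86)*2 - 1*141219 = 104*2 - 141219 = 208 - 141219 = -141011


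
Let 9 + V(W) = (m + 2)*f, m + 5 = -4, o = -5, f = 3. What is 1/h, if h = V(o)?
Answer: -1/30 ≈ -0.033333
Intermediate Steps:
m = -9 (m = -5 - 4 = -9)
V(W) = -30 (V(W) = -9 + (-9 + 2)*3 = -9 - 7*3 = -9 - 21 = -30)
h = -30
1/h = 1/(-30) = -1/30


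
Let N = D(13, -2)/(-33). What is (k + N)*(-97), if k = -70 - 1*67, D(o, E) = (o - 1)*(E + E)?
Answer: 144627/11 ≈ 13148.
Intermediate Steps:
D(o, E) = 2*E*(-1 + o) (D(o, E) = (-1 + o)*(2*E) = 2*E*(-1 + o))
k = -137 (k = -70 - 67 = -137)
N = 16/11 (N = (2*(-2)*(-1 + 13))/(-33) = (2*(-2)*12)*(-1/33) = -48*(-1/33) = 16/11 ≈ 1.4545)
(k + N)*(-97) = (-137 + 16/11)*(-97) = -1491/11*(-97) = 144627/11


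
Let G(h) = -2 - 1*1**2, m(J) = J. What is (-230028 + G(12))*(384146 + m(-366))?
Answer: -88281297180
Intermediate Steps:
G(h) = -3 (G(h) = -2 - 1*1 = -2 - 1 = -3)
(-230028 + G(12))*(384146 + m(-366)) = (-230028 - 3)*(384146 - 366) = -230031*383780 = -88281297180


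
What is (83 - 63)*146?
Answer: 2920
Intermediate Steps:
(83 - 63)*146 = 20*146 = 2920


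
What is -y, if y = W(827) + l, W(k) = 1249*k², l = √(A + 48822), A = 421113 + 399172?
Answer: -854227321 - √869107 ≈ -8.5423e+8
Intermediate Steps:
A = 820285
l = √869107 (l = √(820285 + 48822) = √869107 ≈ 932.26)
y = 854227321 + √869107 (y = 1249*827² + √869107 = 1249*683929 + √869107 = 854227321 + √869107 ≈ 8.5423e+8)
-y = -(854227321 + √869107) = -854227321 - √869107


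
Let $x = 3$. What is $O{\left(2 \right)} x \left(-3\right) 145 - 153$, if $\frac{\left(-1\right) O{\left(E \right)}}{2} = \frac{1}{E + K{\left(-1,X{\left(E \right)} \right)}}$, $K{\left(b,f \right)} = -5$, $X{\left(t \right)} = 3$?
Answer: $-1023$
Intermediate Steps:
$O{\left(E \right)} = - \frac{2}{-5 + E}$ ($O{\left(E \right)} = - \frac{2}{E - 5} = - \frac{2}{-5 + E}$)
$O{\left(2 \right)} x \left(-3\right) 145 - 153 = - \frac{2}{-5 + 2} \cdot 3 \left(-3\right) 145 - 153 = - \frac{2}{-3} \cdot 3 \left(-3\right) 145 - 153 = \left(-2\right) \left(- \frac{1}{3}\right) 3 \left(-3\right) 145 - 153 = \frac{2}{3} \cdot 3 \left(-3\right) 145 - 153 = 2 \left(-3\right) 145 - 153 = \left(-6\right) 145 - 153 = -870 - 153 = -1023$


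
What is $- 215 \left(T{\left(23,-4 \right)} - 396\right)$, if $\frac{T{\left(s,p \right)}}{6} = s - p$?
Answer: $50310$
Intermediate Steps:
$T{\left(s,p \right)} = - 6 p + 6 s$ ($T{\left(s,p \right)} = 6 \left(s - p\right) = - 6 p + 6 s$)
$- 215 \left(T{\left(23,-4 \right)} - 396\right) = - 215 \left(\left(\left(-6\right) \left(-4\right) + 6 \cdot 23\right) - 396\right) = - 215 \left(\left(24 + 138\right) - 396\right) = - 215 \left(162 - 396\right) = \left(-215\right) \left(-234\right) = 50310$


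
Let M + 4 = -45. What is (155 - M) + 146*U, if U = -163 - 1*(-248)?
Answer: 12614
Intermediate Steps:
M = -49 (M = -4 - 45 = -49)
U = 85 (U = -163 + 248 = 85)
(155 - M) + 146*U = (155 - 1*(-49)) + 146*85 = (155 + 49) + 12410 = 204 + 12410 = 12614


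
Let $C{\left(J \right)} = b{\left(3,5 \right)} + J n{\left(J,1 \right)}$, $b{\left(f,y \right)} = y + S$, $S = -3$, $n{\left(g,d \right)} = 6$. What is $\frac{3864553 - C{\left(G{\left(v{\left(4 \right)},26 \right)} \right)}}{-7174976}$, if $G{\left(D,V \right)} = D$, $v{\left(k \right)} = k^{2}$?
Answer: $- \frac{3864455}{7174976} \approx -0.5386$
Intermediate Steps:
$b{\left(f,y \right)} = -3 + y$ ($b{\left(f,y \right)} = y - 3 = -3 + y$)
$C{\left(J \right)} = 2 + 6 J$ ($C{\left(J \right)} = \left(-3 + 5\right) + J 6 = 2 + 6 J$)
$\frac{3864553 - C{\left(G{\left(v{\left(4 \right)},26 \right)} \right)}}{-7174976} = \frac{3864553 - \left(2 + 6 \cdot 4^{2}\right)}{-7174976} = \left(3864553 - \left(2 + 6 \cdot 16\right)\right) \left(- \frac{1}{7174976}\right) = \left(3864553 - \left(2 + 96\right)\right) \left(- \frac{1}{7174976}\right) = \left(3864553 - 98\right) \left(- \frac{1}{7174976}\right) = 3864455 \left(- \frac{1}{7174976}\right) = - \frac{3864455}{7174976}$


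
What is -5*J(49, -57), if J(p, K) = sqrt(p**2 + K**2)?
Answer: -25*sqrt(226) ≈ -375.83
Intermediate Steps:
J(p, K) = sqrt(K**2 + p**2)
-5*J(49, -57) = -5*sqrt((-57)**2 + 49**2) = -5*sqrt(3249 + 2401) = -25*sqrt(226)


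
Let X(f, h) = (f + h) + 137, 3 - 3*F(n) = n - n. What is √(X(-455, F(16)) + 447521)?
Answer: 2*√111801 ≈ 668.73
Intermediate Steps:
F(n) = 1 (F(n) = 1 - (n - n)/3 = 1 - ⅓*0 = 1 + 0 = 1)
X(f, h) = 137 + f + h
√(X(-455, F(16)) + 447521) = √((137 - 455 + 1) + 447521) = √(-317 + 447521) = √447204 = 2*√111801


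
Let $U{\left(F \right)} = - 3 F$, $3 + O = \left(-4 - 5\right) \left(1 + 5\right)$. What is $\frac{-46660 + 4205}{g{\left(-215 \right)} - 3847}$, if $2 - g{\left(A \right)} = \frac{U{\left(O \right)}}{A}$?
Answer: $\frac{1303975}{118072} \approx 11.044$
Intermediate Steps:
$O = -57$ ($O = -3 + \left(-4 - 5\right) \left(1 + 5\right) = -3 - 54 = -57$)
$g{\left(A \right)} = 2 - \frac{171}{A}$ ($g{\left(A \right)} = 2 - \frac{\left(-3\right) \left(-57\right)}{A} = 2 - \frac{171}{A}$)
$\frac{-46660 + 4205}{g{\left(-215 \right)} - 3847} = \frac{-46660 + 4205}{\left(2 - \frac{171}{-215}\right) - 3847} = - \frac{42455}{\left(2 - - \frac{171}{215}\right) - 3847} = - \frac{42455}{\left(2 + \frac{171}{215}\right) - 3847} = - \frac{42455}{\frac{601}{215} - 3847} = - \frac{42455}{- \frac{826504}{215}} = \left(-42455\right) \left(- \frac{215}{826504}\right) = \frac{1303975}{118072}$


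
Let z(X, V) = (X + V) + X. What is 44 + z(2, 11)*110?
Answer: 1694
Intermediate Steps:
z(X, V) = V + 2*X (z(X, V) = (V + X) + X = V + 2*X)
44 + z(2, 11)*110 = 44 + (11 + 2*2)*110 = 44 + (11 + 4)*110 = 44 + 15*110 = 44 + 1650 = 1694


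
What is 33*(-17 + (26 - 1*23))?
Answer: -462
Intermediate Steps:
33*(-17 + (26 - 1*23)) = 33*(-17 + (26 - 23)) = 33*(-17 + 3) = 33*(-14) = -462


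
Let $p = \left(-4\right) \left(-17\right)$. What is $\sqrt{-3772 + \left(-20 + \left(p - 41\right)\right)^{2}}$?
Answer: $i \sqrt{3723} \approx 61.016 i$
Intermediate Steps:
$p = 68$
$\sqrt{-3772 + \left(-20 + \left(p - 41\right)\right)^{2}} = \sqrt{-3772 + \left(-20 + \left(68 - 41\right)\right)^{2}} = \sqrt{-3772 + \left(-20 + 27\right)^{2}} = \sqrt{-3772 + 7^{2}} = \sqrt{-3772 + 49} = \sqrt{-3723} = i \sqrt{3723}$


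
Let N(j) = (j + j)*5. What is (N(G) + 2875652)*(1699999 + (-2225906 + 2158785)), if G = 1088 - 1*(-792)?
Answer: 4726286992856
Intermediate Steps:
G = 1880 (G = 1088 + 792 = 1880)
N(j) = 10*j (N(j) = (2*j)*5 = 10*j)
(N(G) + 2875652)*(1699999 + (-2225906 + 2158785)) = (10*1880 + 2875652)*(1699999 + (-2225906 + 2158785)) = (18800 + 2875652)*(1699999 - 67121) = 2894452*1632878 = 4726286992856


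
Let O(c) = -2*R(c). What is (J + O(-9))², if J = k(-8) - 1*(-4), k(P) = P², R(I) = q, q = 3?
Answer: 3844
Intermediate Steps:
R(I) = 3
O(c) = -6 (O(c) = -2*3 = -6)
J = 68 (J = (-8)² - 1*(-4) = 64 + 4 = 68)
(J + O(-9))² = (68 - 6)² = 62² = 3844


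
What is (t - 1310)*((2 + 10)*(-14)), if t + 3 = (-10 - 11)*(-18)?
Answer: 157080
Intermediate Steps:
t = 375 (t = -3 + (-10 - 11)*(-18) = -3 - 21*(-18) = -3 + 378 = 375)
(t - 1310)*((2 + 10)*(-14)) = (375 - 1310)*((2 + 10)*(-14)) = -11220*(-14) = -935*(-168) = 157080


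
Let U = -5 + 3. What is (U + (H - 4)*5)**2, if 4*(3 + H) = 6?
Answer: 3481/4 ≈ 870.25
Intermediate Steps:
U = -2
H = -3/2 (H = -3 + (1/4)*6 = -3 + 3/2 = -3/2 ≈ -1.5000)
(U + (H - 4)*5)**2 = (-2 + (-3/2 - 4)*5)**2 = (-2 - 11/2*5)**2 = (-2 - 55/2)**2 = (-59/2)**2 = 3481/4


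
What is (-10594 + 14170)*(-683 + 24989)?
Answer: 86918256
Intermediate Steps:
(-10594 + 14170)*(-683 + 24989) = 3576*24306 = 86918256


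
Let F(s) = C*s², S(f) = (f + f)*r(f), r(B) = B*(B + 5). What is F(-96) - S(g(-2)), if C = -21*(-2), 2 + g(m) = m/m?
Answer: 387064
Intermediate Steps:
r(B) = B*(5 + B)
g(m) = -1 (g(m) = -2 + m/m = -2 + 1 = -1)
C = 42
S(f) = 2*f²*(5 + f) (S(f) = (f + f)*(f*(5 + f)) = (2*f)*(f*(5 + f)) = 2*f²*(5 + f))
F(s) = 42*s²
F(-96) - S(g(-2)) = 42*(-96)² - 2*(-1)²*(5 - 1) = 42*9216 - 2*4 = 387072 - 1*8 = 387072 - 8 = 387064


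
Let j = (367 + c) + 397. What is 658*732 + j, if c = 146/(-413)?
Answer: 199239314/413 ≈ 4.8242e+5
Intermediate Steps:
c = -146/413 (c = 146*(-1/413) = -146/413 ≈ -0.35351)
j = 315386/413 (j = (367 - 146/413) + 397 = 151425/413 + 397 = 315386/413 ≈ 763.65)
658*732 + j = 658*732 + 315386/413 = 481656 + 315386/413 = 199239314/413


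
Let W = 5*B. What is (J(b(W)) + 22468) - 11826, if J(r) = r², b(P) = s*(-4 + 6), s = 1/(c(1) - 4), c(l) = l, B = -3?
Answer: 95782/9 ≈ 10642.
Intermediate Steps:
s = -⅓ (s = 1/(1 - 4) = 1/(-3) = -⅓ ≈ -0.33333)
W = -15 (W = 5*(-3) = -15)
b(P) = -⅔ (b(P) = -(-4 + 6)/3 = -⅓*2 = -⅔)
(J(b(W)) + 22468) - 11826 = ((-⅔)² + 22468) - 11826 = (4/9 + 22468) - 11826 = 202216/9 - 11826 = 95782/9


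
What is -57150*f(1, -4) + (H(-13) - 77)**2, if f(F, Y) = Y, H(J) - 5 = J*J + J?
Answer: 235656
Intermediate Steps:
H(J) = 5 + J + J**2 (H(J) = 5 + (J*J + J) = 5 + (J**2 + J) = 5 + (J + J**2) = 5 + J + J**2)
-57150*f(1, -4) + (H(-13) - 77)**2 = -57150*(-4) + ((5 - 13 + (-13)**2) - 77)**2 = 228600 + ((5 - 13 + 169) - 77)**2 = 228600 + (161 - 77)**2 = 228600 + 84**2 = 228600 + 7056 = 235656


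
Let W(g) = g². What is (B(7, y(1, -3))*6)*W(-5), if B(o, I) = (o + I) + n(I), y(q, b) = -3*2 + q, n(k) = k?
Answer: -450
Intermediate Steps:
y(q, b) = -6 + q
B(o, I) = o + 2*I (B(o, I) = (o + I) + I = (I + o) + I = o + 2*I)
(B(7, y(1, -3))*6)*W(-5) = ((7 + 2*(-6 + 1))*6)*(-5)² = ((7 + 2*(-5))*6)*25 = ((7 - 10)*6)*25 = -3*6*25 = -18*25 = -450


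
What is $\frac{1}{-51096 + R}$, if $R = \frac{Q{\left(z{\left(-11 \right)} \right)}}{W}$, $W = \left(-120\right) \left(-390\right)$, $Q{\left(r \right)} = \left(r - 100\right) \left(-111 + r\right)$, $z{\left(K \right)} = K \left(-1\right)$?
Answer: $- \frac{468}{23912839} \approx -1.9571 \cdot 10^{-5}$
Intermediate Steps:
$z{\left(K \right)} = - K$
$Q{\left(r \right)} = \left(-111 + r\right) \left(-100 + r\right)$ ($Q{\left(r \right)} = \left(-100 + r\right) \left(-111 + r\right) = \left(-111 + r\right) \left(-100 + r\right)$)
$W = 46800$
$R = \frac{89}{468}$ ($R = \frac{11100 + \left(\left(-1\right) \left(-11\right)\right)^{2} - 211 \left(\left(-1\right) \left(-11\right)\right)}{46800} = \left(11100 + 11^{2} - 2321\right) \frac{1}{46800} = \left(11100 + 121 - 2321\right) \frac{1}{46800} = 8900 \cdot \frac{1}{46800} = \frac{89}{468} \approx 0.19017$)
$\frac{1}{-51096 + R} = \frac{1}{-51096 + \frac{89}{468}} = \frac{1}{- \frac{23912839}{468}} = - \frac{468}{23912839}$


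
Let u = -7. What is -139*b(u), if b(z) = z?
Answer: 973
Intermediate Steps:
-139*b(u) = -139*(-7) = 973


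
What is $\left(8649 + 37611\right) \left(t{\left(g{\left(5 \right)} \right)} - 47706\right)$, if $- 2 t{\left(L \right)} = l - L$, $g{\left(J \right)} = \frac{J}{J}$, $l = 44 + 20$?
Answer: $-2208336750$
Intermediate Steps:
$l = 64$
$g{\left(J \right)} = 1$
$t{\left(L \right)} = -32 + \frac{L}{2}$ ($t{\left(L \right)} = - \frac{64 - L}{2} = -32 + \frac{L}{2}$)
$\left(8649 + 37611\right) \left(t{\left(g{\left(5 \right)} \right)} - 47706\right) = \left(8649 + 37611\right) \left(\left(-32 + \frac{1}{2} \cdot 1\right) - 47706\right) = 46260 \left(\left(-32 + \frac{1}{2}\right) - 47706\right) = 46260 \left(- \frac{63}{2} - 47706\right) = 46260 \left(- \frac{95475}{2}\right) = -2208336750$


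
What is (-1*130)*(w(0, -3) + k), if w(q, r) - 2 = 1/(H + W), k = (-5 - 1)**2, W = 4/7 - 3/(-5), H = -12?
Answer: -1867710/379 ≈ -4928.0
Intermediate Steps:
W = 41/35 (W = 4*(1/7) - 3*(-1/5) = 4/7 + 3/5 = 41/35 ≈ 1.1714)
k = 36 (k = (-6)**2 = 36)
w(q, r) = 723/379 (w(q, r) = 2 + 1/(-12 + 41/35) = 2 + 1/(-379/35) = 2 - 35/379 = 723/379)
(-1*130)*(w(0, -3) + k) = (-1*130)*(723/379 + 36) = -130*14367/379 = -1867710/379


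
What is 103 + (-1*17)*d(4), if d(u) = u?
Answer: 35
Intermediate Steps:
103 + (-1*17)*d(4) = 103 - 1*17*4 = 103 - 17*4 = 103 - 68 = 35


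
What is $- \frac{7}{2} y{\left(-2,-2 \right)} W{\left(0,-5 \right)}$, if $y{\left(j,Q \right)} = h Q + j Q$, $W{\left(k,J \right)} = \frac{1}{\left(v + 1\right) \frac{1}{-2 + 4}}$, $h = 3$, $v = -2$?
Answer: $-14$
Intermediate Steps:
$W{\left(k,J \right)} = -2$ ($W{\left(k,J \right)} = \frac{1}{\left(-2 + 1\right) \frac{1}{-2 + 4}} = \frac{1}{\left(-1\right) \frac{1}{2}} = \frac{1}{- \frac{1}{2}} = -2$)
$y{\left(j,Q \right)} = 3 Q + Q j$ ($y{\left(j,Q \right)} = 3 Q + j Q = 3 Q + Q j$)
$- \frac{7}{2} y{\left(-2,-2 \right)} W{\left(0,-5 \right)} = - \frac{7}{2} \left(- 2 \left(3 - 2\right)\right) \left(-2\right) = \left(-7\right) \frac{1}{2} \left(\left(-2\right) 1\right) \left(-2\right) = \left(- \frac{7}{2}\right) \left(-2\right) \left(-2\right) = 7 \left(-2\right) = -14$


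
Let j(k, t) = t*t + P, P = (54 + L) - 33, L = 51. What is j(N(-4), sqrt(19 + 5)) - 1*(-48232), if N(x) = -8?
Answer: 48328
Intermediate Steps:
P = 72 (P = (54 + 51) - 33 = 105 - 33 = 72)
j(k, t) = 72 + t**2 (j(k, t) = t*t + 72 = t**2 + 72 = 72 + t**2)
j(N(-4), sqrt(19 + 5)) - 1*(-48232) = (72 + (sqrt(19 + 5))**2) - 1*(-48232) = (72 + (sqrt(24))**2) + 48232 = (72 + (2*sqrt(6))**2) + 48232 = (72 + 24) + 48232 = 96 + 48232 = 48328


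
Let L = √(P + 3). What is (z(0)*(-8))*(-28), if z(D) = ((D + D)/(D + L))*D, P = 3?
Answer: 0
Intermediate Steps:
L = √6 (L = √(3 + 3) = √6 ≈ 2.4495)
z(D) = 2*D²/(D + √6) (z(D) = ((D + D)/(D + √6))*D = ((2*D)/(D + √6))*D = (2*D/(D + √6))*D = 2*D²/(D + √6))
(z(0)*(-8))*(-28) = ((2*0²/(0 + √6))*(-8))*(-28) = ((2*0/√6)*(-8))*(-28) = ((2*0*(√6/6))*(-8))*(-28) = (0*(-8))*(-28) = 0*(-28) = 0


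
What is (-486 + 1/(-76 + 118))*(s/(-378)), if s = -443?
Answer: -9042073/15876 ≈ -569.54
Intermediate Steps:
(-486 + 1/(-76 + 118))*(s/(-378)) = (-486 + 1/(-76 + 118))*(-443/(-378)) = (-486 + 1/42)*(-443*(-1/378)) = (-486 + 1/42)*(443/378) = -20411/42*443/378 = -9042073/15876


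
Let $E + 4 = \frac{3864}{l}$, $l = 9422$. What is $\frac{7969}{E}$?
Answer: $- \frac{5363137}{2416} \approx -2219.8$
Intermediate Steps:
$E = - \frac{2416}{673}$ ($E = -4 + \frac{3864}{9422} = -4 + 3864 \cdot \frac{1}{9422} = -4 + \frac{276}{673} = - \frac{2416}{673} \approx -3.5899$)
$\frac{7969}{E} = \frac{7969}{- \frac{2416}{673}} = 7969 \left(- \frac{673}{2416}\right) = - \frac{5363137}{2416}$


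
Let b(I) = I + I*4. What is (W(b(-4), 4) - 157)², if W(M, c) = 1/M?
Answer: 9865881/400 ≈ 24665.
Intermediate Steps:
b(I) = 5*I (b(I) = I + 4*I = 5*I)
(W(b(-4), 4) - 157)² = (1/(5*(-4)) - 157)² = (1/(-20) - 157)² = (-1/20 - 157)² = (-3141/20)² = 9865881/400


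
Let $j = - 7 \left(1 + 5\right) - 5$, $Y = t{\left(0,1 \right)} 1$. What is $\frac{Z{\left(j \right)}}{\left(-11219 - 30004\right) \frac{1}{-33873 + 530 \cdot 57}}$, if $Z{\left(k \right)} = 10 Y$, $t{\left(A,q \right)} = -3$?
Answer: $- \frac{36630}{13741} \approx -2.6657$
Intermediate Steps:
$Y = -3$ ($Y = \left(-3\right) 1 = -3$)
$j = -47$ ($j = \left(-7\right) 6 - 5 = -42 - 5 = -47$)
$Z{\left(k \right)} = -30$ ($Z{\left(k \right)} = 10 \left(-3\right) = -30$)
$\frac{Z{\left(j \right)}}{\left(-11219 - 30004\right) \frac{1}{-33873 + 530 \cdot 57}} = - \frac{30}{\left(-11219 - 30004\right) \frac{1}{-33873 + 530 \cdot 57}} = - \frac{30}{\left(-41223\right) \frac{1}{-33873 + 30210}} = - \frac{30}{\left(-41223\right) \frac{1}{-3663}} = - \frac{30}{\left(-41223\right) \left(- \frac{1}{3663}\right)} = - \frac{30}{\frac{13741}{1221}} = \left(-30\right) \frac{1221}{13741} = - \frac{36630}{13741}$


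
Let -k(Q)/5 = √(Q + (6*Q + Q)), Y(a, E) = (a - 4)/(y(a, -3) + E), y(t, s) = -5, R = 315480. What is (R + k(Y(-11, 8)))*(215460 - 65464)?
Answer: 47320738080 - 1499960*I*√10 ≈ 4.7321e+10 - 4.7433e+6*I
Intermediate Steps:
Y(a, E) = (-4 + a)/(-5 + E) (Y(a, E) = (a - 4)/(-5 + E) = (-4 + a)/(-5 + E))
k(Q) = -10*√2*√Q (k(Q) = -5*√(Q + (6*Q + Q)) = -5*√(Q + 7*Q) = -5*2*√2*√Q = -10*√2*√Q)
(R + k(Y(-11, 8)))*(215460 - 65464) = (315480 - 10*√2*√((-4 - 11)/(-5 + 8)))*(215460 - 65464) = (315480 - 10*√2*√(-15/3))*149996 = (315480 - 10*√2*√((⅓)*(-15)))*149996 = (315480 - 10*√2*√(-5))*149996 = (315480 - 10*√2*I*√5)*149996 = (315480 - 10*I*√10)*149996 = 47320738080 - 1499960*I*√10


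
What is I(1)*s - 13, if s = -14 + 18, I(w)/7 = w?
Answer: 15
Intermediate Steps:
I(w) = 7*w
s = 4
I(1)*s - 13 = (7*1)*4 - 13 = 7*4 - 13 = 28 - 13 = 15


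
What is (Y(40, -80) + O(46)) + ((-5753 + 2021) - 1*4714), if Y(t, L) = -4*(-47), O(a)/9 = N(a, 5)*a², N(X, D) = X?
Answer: 867766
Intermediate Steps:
O(a) = 9*a³ (O(a) = 9*(a*a²) = 9*a³)
Y(t, L) = 188
(Y(40, -80) + O(46)) + ((-5753 + 2021) - 1*4714) = (188 + 9*46³) + ((-5753 + 2021) - 1*4714) = (188 + 9*97336) + (-3732 - 4714) = (188 + 876024) - 8446 = 876212 - 8446 = 867766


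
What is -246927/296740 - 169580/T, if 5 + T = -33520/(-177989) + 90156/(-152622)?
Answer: 227823365519209639647/7258066165568860 ≈ 31389.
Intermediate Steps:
T = -24459345439/4527506193 (T = -5 + (-33520/(-177989) + 90156/(-152622)) = -5 + (-33520*(-1/177989) + 90156*(-1/152622)) = -5 + (33520/177989 - 15026/25437) = -5 - 1821814474/4527506193 = -24459345439/4527506193 ≈ -5.4024)
-246927/296740 - 169580/T = -246927/296740 - 169580/(-24459345439/4527506193) = -246927*1/296740 - 169580*(-4527506193/24459345439) = -246927/296740 + 767774500208940/24459345439 = 227823365519209639647/7258066165568860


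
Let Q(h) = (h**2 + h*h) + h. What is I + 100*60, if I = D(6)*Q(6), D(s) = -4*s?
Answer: 4128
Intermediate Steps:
Q(h) = h + 2*h**2 (Q(h) = (h**2 + h**2) + h = 2*h**2 + h = h + 2*h**2)
I = -1872 (I = (-4*6)*(6*(1 + 2*6)) = -144*(1 + 12) = -144*13 = -24*78 = -1872)
I + 100*60 = -1872 + 100*60 = -1872 + 6000 = 4128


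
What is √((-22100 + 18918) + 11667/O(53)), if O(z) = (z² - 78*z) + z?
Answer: I*√143424042/212 ≈ 56.49*I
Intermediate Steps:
O(z) = z² - 77*z
√((-22100 + 18918) + 11667/O(53)) = √((-22100 + 18918) + 11667/((53*(-77 + 53)))) = √(-3182 + 11667/((53*(-24)))) = √(-3182 + 11667/(-1272)) = √(-3182 + 11667*(-1/1272)) = √(-3182 - 3889/424) = √(-1353057/424) = I*√143424042/212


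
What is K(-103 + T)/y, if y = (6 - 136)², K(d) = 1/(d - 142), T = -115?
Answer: -1/6084000 ≈ -1.6437e-7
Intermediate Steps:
K(d) = 1/(-142 + d)
y = 16900 (y = (-130)² = 16900)
K(-103 + T)/y = 1/(-142 + (-103 - 115)*16900) = (1/16900)/(-142 - 218) = (1/16900)/(-360) = -1/360*1/16900 = -1/6084000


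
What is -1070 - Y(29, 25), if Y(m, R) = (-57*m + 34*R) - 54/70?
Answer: -9318/35 ≈ -266.23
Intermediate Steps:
Y(m, R) = -27/35 - 57*m + 34*R (Y(m, R) = (-57*m + 34*R) - 54*1/70 = (-57*m + 34*R) - 27/35 = -27/35 - 57*m + 34*R)
-1070 - Y(29, 25) = -1070 - (-27/35 - 57*29 + 34*25) = -1070 - (-27/35 - 1653 + 850) = -1070 - 1*(-28132/35) = -1070 + 28132/35 = -9318/35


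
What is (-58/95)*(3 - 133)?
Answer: 1508/19 ≈ 79.368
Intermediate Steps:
(-58/95)*(3 - 133) = -58*1/95*(-130) = -58/95*(-130) = 1508/19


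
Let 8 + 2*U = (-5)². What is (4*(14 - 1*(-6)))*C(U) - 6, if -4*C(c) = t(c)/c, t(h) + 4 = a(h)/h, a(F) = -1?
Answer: 1066/289 ≈ 3.6886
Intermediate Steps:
U = 17/2 (U = -4 + (½)*(-5)² = -4 + (½)*25 = -4 + 25/2 = 17/2 ≈ 8.5000)
t(h) = -4 - 1/h
C(c) = -(-4 - 1/c)/(4*c)
(4*(14 - 1*(-6)))*C(U) - 6 = (4*(14 - 1*(-6)))*((¼ + 17/2)/(17/2)²) - 6 = (4*(14 + 6))*((4/289)*(35/4)) - 6 = (4*20)*(35/289) - 6 = 80*(35/289) - 6 = 2800/289 - 6 = 1066/289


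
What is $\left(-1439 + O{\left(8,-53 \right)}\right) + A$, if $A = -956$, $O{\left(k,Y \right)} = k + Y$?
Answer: $-2440$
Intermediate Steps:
$O{\left(k,Y \right)} = Y + k$
$\left(-1439 + O{\left(8,-53 \right)}\right) + A = \left(-1439 + \left(-53 + 8\right)\right) - 956 = \left(-1439 - 45\right) - 956 = -1484 - 956 = -2440$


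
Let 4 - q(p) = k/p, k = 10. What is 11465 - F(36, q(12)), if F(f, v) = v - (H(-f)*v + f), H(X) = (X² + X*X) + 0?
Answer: 118235/6 ≈ 19706.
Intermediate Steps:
q(p) = 4 - 10/p
H(X) = 2*X² (H(X) = (X² + X²) + 0 = 2*X² + 0 = 2*X²)
F(f, v) = v - f - 2*v*f² (F(f, v) = v - ((2*(-f)²)*v + f) = v - ((2*f²)*v + f) = v - (2*v*f² + f) = v - (f + 2*v*f²) = v + (-f - 2*v*f²) = v - f - 2*v*f²)
11465 - F(36, q(12)) = 11465 - ((4 - 10/12) - 1*36 - 2*(4 - 10/12)*36²) = 11465 - ((4 - 10*1/12) - 36 - 2*(4 - 10*1/12)*1296) = 11465 - ((4 - ⅚) - 36 - 2*(4 - ⅚)*1296) = 11465 - (19/6 - 36 - 2*19/6*1296) = 11465 - (19/6 - 36 - 8208) = 11465 - 1*(-49445/6) = 11465 + 49445/6 = 118235/6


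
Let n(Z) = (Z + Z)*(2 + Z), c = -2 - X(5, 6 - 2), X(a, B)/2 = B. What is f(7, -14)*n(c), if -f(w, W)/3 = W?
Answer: 6720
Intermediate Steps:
X(a, B) = 2*B
c = -10 (c = -2 - 2*(6 - 2) = -2 - 2*4 = -2 - 1*8 = -2 - 8 = -10)
f(w, W) = -3*W
n(Z) = 2*Z*(2 + Z) (n(Z) = (2*Z)*(2 + Z) = 2*Z*(2 + Z))
f(7, -14)*n(c) = (-3*(-14))*(2*(-10)*(2 - 10)) = 42*(2*(-10)*(-8)) = 42*160 = 6720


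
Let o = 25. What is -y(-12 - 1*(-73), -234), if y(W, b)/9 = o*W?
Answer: -13725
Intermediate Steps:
y(W, b) = 225*W (y(W, b) = 9*(25*W) = 225*W)
-y(-12 - 1*(-73), -234) = -225*(-12 - 1*(-73)) = -225*(-12 + 73) = -225*61 = -1*13725 = -13725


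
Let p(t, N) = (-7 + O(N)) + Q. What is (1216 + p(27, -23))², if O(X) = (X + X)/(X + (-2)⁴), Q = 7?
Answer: 73239364/49 ≈ 1.4947e+6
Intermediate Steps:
O(X) = 2*X/(16 + X) (O(X) = (2*X)/(X + 16) = (2*X)/(16 + X) = 2*X/(16 + X))
p(t, N) = 2*N/(16 + N) (p(t, N) = (-7 + 2*N/(16 + N)) + 7 = 2*N/(16 + N))
(1216 + p(27, -23))² = (1216 + 2*(-23)/(16 - 23))² = (1216 + 2*(-23)/(-7))² = (1216 + 2*(-23)*(-⅐))² = (1216 + 46/7)² = (8558/7)² = 73239364/49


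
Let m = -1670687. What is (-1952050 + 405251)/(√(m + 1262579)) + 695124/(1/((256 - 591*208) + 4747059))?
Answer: 3214522388988 + 1546799*I*√102027/204054 ≈ 3.2145e+12 + 2421.3*I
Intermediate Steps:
(-1952050 + 405251)/(√(m + 1262579)) + 695124/(1/((256 - 591*208) + 4747059)) = (-1952050 + 405251)/(√(-1670687 + 1262579)) + 695124/(1/((256 - 591*208) + 4747059)) = -1546799*(-I*√102027/204054) + 695124/(1/((256 - 122928) + 4747059)) = -1546799*(-I*√102027/204054) + 695124/(1/(-122672 + 4747059)) = -(-1546799)*I*√102027/204054 + 695124/(1/4624387) = 1546799*I*√102027/204054 + 695124/(1/4624387) = 1546799*I*√102027/204054 + 695124*4624387 = 1546799*I*√102027/204054 + 3214522388988 = 3214522388988 + 1546799*I*√102027/204054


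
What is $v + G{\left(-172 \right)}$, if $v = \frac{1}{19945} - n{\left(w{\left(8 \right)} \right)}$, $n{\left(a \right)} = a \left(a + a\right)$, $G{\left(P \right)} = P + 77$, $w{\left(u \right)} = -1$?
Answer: $- \frac{1934664}{19945} \approx -97.0$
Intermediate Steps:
$G{\left(P \right)} = 77 + P$
$n{\left(a \right)} = 2 a^{2}$ ($n{\left(a \right)} = a 2 a = 2 a^{2}$)
$v = - \frac{39889}{19945}$ ($v = \frac{1}{19945} - 2 \left(-1\right)^{2} = \frac{1}{19945} - 2 \cdot 1 = \frac{1}{19945} - 2 = - \frac{39889}{19945} \approx -2.0$)
$v + G{\left(-172 \right)} = - \frac{39889}{19945} + \left(77 - 172\right) = - \frac{39889}{19945} - 95 = - \frac{1934664}{19945}$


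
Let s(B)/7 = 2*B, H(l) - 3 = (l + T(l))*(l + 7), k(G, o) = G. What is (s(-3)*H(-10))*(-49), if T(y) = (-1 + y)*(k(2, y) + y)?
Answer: -475398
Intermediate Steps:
T(y) = (-1 + y)*(2 + y)
H(l) = 3 + (7 + l)*(-2 + l² + 2*l) (H(l) = 3 + (l + (-2 + l + l²))*(l + 7) = 3 + (-2 + l² + 2*l)*(7 + l) = 3 + (7 + l)*(-2 + l² + 2*l))
s(B) = 14*B (s(B) = 7*(2*B) = 14*B)
(s(-3)*H(-10))*(-49) = ((14*(-3))*(-11 + (-10)³ + 9*(-10)² + 12*(-10)))*(-49) = -42*(-11 - 1000 + 9*100 - 120)*(-49) = -42*(-11 - 1000 + 900 - 120)*(-49) = -42*(-231)*(-49) = 9702*(-49) = -475398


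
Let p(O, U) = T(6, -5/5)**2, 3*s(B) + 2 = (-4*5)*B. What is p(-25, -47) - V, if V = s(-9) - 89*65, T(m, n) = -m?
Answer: 17285/3 ≈ 5761.7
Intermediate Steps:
s(B) = -2/3 - 20*B/3 (s(B) = -2/3 + ((-4*5)*B)/3 = -2/3 + (-20*B)/3 = -2/3 - 20*B/3)
p(O, U) = 36 (p(O, U) = (-1*6)**2 = (-6)**2 = 36)
V = -17177/3 (V = (-2/3 - 20/3*(-9)) - 89*65 = (-2/3 + 60) - 5785 = 178/3 - 5785 = -17177/3 ≈ -5725.7)
p(-25, -47) - V = 36 - 1*(-17177/3) = 36 + 17177/3 = 17285/3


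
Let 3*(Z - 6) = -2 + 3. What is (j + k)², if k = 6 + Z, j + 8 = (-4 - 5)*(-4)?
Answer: 14641/9 ≈ 1626.8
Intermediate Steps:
Z = 19/3 (Z = 6 + (-2 + 3)/3 = 6 + (⅓)*1 = 6 + ⅓ = 19/3 ≈ 6.3333)
j = 28 (j = -8 + (-4 - 5)*(-4) = -8 - 9*(-4) = -8 + 36 = 28)
k = 37/3 (k = 6 + 19/3 = 37/3 ≈ 12.333)
(j + k)² = (28 + 37/3)² = (121/3)² = 14641/9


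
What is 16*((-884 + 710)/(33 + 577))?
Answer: -1392/305 ≈ -4.5639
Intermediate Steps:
16*((-884 + 710)/(33 + 577)) = 16*(-174/610) = 16*(-174*1/610) = 16*(-87/305) = -1392/305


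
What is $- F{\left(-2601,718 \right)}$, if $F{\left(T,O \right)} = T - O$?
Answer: $3319$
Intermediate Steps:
$- F{\left(-2601,718 \right)} = - (-2601 - 718) = \left(-1\right) \left(-3319\right) = 3319$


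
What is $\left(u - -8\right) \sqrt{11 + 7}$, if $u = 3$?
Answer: $33 \sqrt{2} \approx 46.669$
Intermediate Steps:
$\left(u - -8\right) \sqrt{11 + 7} = \left(3 - -8\right) \sqrt{11 + 7} = \left(3 + 8\right) \sqrt{18} = 11 \cdot 3 \sqrt{2} = 33 \sqrt{2}$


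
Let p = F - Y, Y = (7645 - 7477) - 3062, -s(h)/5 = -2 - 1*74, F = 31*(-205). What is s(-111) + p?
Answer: -3081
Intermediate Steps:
F = -6355
s(h) = 380 (s(h) = -5*(-2 - 1*74) = -5*(-2 - 74) = -5*(-76) = 380)
Y = -2894 (Y = 168 - 3062 = -2894)
p = -3461 (p = -6355 - 1*(-2894) = -6355 + 2894 = -3461)
s(-111) + p = 380 - 3461 = -3081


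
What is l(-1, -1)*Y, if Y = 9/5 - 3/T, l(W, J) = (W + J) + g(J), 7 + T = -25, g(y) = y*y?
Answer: -303/160 ≈ -1.8937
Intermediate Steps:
g(y) = y**2
T = -32 (T = -7 - 25 = -32)
l(W, J) = J + W + J**2 (l(W, J) = (W + J) + J**2 = (J + W) + J**2 = J + W + J**2)
Y = 303/160 (Y = 9/5 - 3/(-32) = 9*(1/5) - 3*(-1/32) = 9/5 + 3/32 = 303/160 ≈ 1.8937)
l(-1, -1)*Y = (-1 - 1 + (-1)**2)*(303/160) = (-1 - 1 + 1)*(303/160) = -1*303/160 = -303/160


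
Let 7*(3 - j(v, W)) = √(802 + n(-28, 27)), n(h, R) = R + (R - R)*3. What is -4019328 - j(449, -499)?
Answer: -4019331 + √829/7 ≈ -4.0193e+6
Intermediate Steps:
n(h, R) = R (n(h, R) = R + 0*3 = R + 0 = R)
j(v, W) = 3 - √829/7 (j(v, W) = 3 - √(802 + 27)/7 = 3 - √829/7)
-4019328 - j(449, -499) = -4019328 - (3 - √829/7) = -4019328 + (-3 + √829/7) = -4019331 + √829/7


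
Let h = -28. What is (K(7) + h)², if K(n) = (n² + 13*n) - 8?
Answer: 10816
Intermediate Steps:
K(n) = -8 + n² + 13*n
(K(7) + h)² = ((-8 + 7² + 13*7) - 28)² = ((-8 + 49 + 91) - 28)² = (132 - 28)² = 104² = 10816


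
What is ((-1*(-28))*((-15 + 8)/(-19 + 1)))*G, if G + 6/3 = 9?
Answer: 686/9 ≈ 76.222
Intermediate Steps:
G = 7 (G = -2 + 9 = 7)
((-1*(-28))*((-15 + 8)/(-19 + 1)))*G = ((-1*(-28))*((-15 + 8)/(-19 + 1)))*7 = (28*(-7/(-18)))*7 = (28*(-7*(-1/18)))*7 = (28*(7/18))*7 = (98/9)*7 = 686/9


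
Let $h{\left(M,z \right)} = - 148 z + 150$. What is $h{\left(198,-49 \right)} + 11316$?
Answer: $18718$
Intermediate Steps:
$h{\left(M,z \right)} = 150 - 148 z$
$h{\left(198,-49 \right)} + 11316 = \left(150 - -7252\right) + 11316 = \left(150 + 7252\right) + 11316 = 7402 + 11316 = 18718$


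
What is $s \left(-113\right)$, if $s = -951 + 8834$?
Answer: $-890779$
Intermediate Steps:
$s = 7883$
$s \left(-113\right) = 7883 \left(-113\right) = -890779$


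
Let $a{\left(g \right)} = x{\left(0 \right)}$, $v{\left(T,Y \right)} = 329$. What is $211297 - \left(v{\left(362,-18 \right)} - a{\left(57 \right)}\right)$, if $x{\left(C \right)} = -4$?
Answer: $210964$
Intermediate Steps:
$a{\left(g \right)} = -4$
$211297 - \left(v{\left(362,-18 \right)} - a{\left(57 \right)}\right) = 211297 - \left(329 - -4\right) = 211297 - \left(329 + 4\right) = 211297 - 333 = 210964$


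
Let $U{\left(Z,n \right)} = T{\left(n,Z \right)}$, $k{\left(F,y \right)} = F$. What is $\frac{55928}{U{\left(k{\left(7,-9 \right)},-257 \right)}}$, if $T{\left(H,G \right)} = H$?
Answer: $- \frac{55928}{257} \approx -217.62$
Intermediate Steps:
$U{\left(Z,n \right)} = n$
$\frac{55928}{U{\left(k{\left(7,-9 \right)},-257 \right)}} = \frac{55928}{-257} = 55928 \left(- \frac{1}{257}\right) = - \frac{55928}{257}$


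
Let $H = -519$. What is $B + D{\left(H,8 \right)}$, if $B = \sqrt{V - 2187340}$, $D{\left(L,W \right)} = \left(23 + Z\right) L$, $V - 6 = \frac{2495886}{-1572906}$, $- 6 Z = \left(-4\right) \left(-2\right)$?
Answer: $-11245 + \frac{3 i \sqrt{16702287181628185}}{262151} \approx -11245.0 + 1479.0 i$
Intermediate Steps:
$Z = - \frac{4}{3}$ ($Z = - \frac{\left(-4\right) \left(-2\right)}{6} = \left(- \frac{1}{6}\right) 8 = - \frac{4}{3} \approx -1.3333$)
$V = \frac{1156925}{262151}$ ($V = 6 + \frac{2495886}{-1572906} = 6 + 2495886 \left(- \frac{1}{1572906}\right) = 6 - \frac{415981}{262151} = \frac{1156925}{262151} \approx 4.4132$)
$D{\left(L,W \right)} = \frac{65 L}{3}$ ($D{\left(L,W \right)} = \left(23 - \frac{4}{3}\right) L = \frac{65 L}{3}$)
$B = \frac{3 i \sqrt{16702287181628185}}{262151}$ ($B = \sqrt{\frac{1156925}{262151} - 2187340} = \sqrt{- \frac{573412211415}{262151}} = \frac{3 i \sqrt{16702287181628185}}{262151} \approx 1479.0 i$)
$B + D{\left(H,8 \right)} = \frac{3 i \sqrt{16702287181628185}}{262151} + \frac{65}{3} \left(-519\right) = \frac{3 i \sqrt{16702287181628185}}{262151} - 11245 = -11245 + \frac{3 i \sqrt{16702287181628185}}{262151}$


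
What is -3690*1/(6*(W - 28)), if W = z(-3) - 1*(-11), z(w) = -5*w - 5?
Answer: 615/7 ≈ 87.857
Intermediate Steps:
z(w) = -5 - 5*w
W = 21 (W = (-5 - 5*(-3)) - 1*(-11) = (-5 + 15) + 11 = 10 + 11 = 21)
-3690*1/(6*(W - 28)) = -3690*1/(6*(21 - 28)) = -3690/(6*(-7)) = -3690/(-42) = -3690*(-1/42) = 615/7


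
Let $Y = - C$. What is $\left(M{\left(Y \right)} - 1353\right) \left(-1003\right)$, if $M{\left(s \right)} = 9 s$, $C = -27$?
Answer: $1113330$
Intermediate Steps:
$Y = 27$ ($Y = \left(-1\right) \left(-27\right) = 27$)
$\left(M{\left(Y \right)} - 1353\right) \left(-1003\right) = \left(9 \cdot 27 - 1353\right) \left(-1003\right) = \left(243 - 1353\right) \left(-1003\right) = \left(-1110\right) \left(-1003\right) = 1113330$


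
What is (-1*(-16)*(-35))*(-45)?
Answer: 25200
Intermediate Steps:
(-1*(-16)*(-35))*(-45) = (16*(-35))*(-45) = -560*(-45) = 25200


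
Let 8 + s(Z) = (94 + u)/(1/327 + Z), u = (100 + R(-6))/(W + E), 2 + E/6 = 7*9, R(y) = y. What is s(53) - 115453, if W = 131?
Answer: -248641552080/2153501 ≈ -1.1546e+5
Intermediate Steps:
E = 366 (E = -12 + 6*(7*9) = -12 + 6*63 = -12 + 378 = 366)
u = 94/497 (u = (100 - 6)/(131 + 366) = 94/497 ≈ 0.18913)
s(Z) = -8 + 46812/(497*(1/327 + Z)) (s(Z) = -8 + (94 + 94/497)/(1/327 + Z) = -8 + 46812/(497*(1/327 + Z)))
s(53) - 115453 = 4*(3825887 - 325038*53)/(497*(1 + 327*53)) - 115453 = 4*(3825887 - 17227014)/(497*(1 + 17331)) - 115453 = (4/497)*(-13401127)/17332 - 115453 = (4/497)*(1/17332)*(-13401127) - 115453 = -13401127/2153501 - 115453 = -248641552080/2153501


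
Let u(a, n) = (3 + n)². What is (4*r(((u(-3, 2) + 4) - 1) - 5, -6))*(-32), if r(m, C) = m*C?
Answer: 17664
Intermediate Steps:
r(m, C) = C*m
(4*r(((u(-3, 2) + 4) - 1) - 5, -6))*(-32) = (4*(-6*((((3 + 2)² + 4) - 1) - 5)))*(-32) = (4*(-6*(((5² + 4) - 1) - 5)))*(-32) = (4*(-6*(((25 + 4) - 1) - 5)))*(-32) = (4*(-6*((29 - 1) - 5)))*(-32) = (4*(-6*(28 - 5)))*(-32) = (4*(-6*23))*(-32) = (4*(-138))*(-32) = -552*(-32) = 17664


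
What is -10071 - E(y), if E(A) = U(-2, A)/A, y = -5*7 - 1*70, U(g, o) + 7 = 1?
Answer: -352487/35 ≈ -10071.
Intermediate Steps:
U(g, o) = -6 (U(g, o) = -7 + 1 = -6)
y = -105 (y = -35 - 70 = -105)
E(A) = -6/A
-10071 - E(y) = -10071 - (-6)/(-105) = -10071 - (-6)*(-1)/105 = -10071 - 1*2/35 = -10071 - 2/35 = -352487/35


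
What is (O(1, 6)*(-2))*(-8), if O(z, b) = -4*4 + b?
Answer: -160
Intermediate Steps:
O(z, b) = -16 + b
(O(1, 6)*(-2))*(-8) = ((-16 + 6)*(-2))*(-8) = -10*(-2)*(-8) = 20*(-8) = -160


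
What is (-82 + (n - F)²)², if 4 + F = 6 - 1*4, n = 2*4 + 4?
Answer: 12996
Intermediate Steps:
n = 12 (n = 8 + 4 = 12)
F = -2 (F = -4 + (6 - 1*4) = -4 + (6 - 4) = -4 + 2 = -2)
(-82 + (n - F)²)² = (-82 + (12 - 1*(-2))²)² = (-82 + (12 + 2)²)² = (-82 + 14²)² = (-82 + 196)² = 114² = 12996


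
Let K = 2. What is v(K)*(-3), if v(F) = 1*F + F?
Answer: -12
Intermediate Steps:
v(F) = 2*F (v(F) = F + F = 2*F)
v(K)*(-3) = (2*2)*(-3) = 4*(-3) = -12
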